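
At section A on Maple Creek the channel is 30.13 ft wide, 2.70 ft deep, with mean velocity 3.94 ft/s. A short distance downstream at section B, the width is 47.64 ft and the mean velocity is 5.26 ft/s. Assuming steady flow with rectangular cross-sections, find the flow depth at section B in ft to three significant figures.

1.28 ft

Q = A₁V₁ = (30.13×2.70) × 3.94 = 320.5 ft³/s
d₂ = Q/(b₂ V₂) = 320.5/(47.64×5.26) = 1.279 ft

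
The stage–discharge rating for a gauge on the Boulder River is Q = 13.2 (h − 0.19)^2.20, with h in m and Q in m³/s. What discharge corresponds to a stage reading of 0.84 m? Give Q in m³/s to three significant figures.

Q = 13.2 × (0.84 − 0.19)^2.20 = 13.2 × 0.65^2.20 = 5.117 m³/s

5.12 m³/s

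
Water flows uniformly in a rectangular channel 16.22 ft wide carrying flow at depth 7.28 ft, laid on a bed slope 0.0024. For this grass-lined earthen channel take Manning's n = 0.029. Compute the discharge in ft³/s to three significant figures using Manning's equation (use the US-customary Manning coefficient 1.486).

A = b·y = 16.22 × 7.28 = 118.1 ft²
P = b + 2y = 16.22 + 2×7.28 = 30.78 ft
R = A/P = 118.1/30.78 = 3.836 ft
Q = (1.486/n)·A·R^(2/3)·S^(1/2) = (1.486/0.029) × 118.1 × 3.836^(2/3) × 0.0024^(1/2) = 726.4 ft³/s

726 ft³/s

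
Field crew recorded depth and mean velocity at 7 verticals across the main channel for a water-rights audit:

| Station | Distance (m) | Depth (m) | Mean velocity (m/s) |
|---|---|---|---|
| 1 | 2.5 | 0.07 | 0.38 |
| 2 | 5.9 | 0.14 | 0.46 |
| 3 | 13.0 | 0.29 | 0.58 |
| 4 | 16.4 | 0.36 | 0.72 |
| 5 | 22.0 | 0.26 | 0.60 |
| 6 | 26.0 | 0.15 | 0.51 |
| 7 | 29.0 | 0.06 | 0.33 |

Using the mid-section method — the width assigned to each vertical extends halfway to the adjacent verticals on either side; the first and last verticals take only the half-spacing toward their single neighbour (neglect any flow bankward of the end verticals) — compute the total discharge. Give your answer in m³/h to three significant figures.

12500 m³/h

w_1 = (5.9 − 2.5)/2 = 1.7 m; q_1 = 0.38 × 0.07 × 1.7 = 0.04522 m³/s
w_2 = (13.0 − 2.5)/2 = 5.25 m; q_2 = 0.46 × 0.14 × 5.25 = 0.3381 m³/s
w_3 = (16.4 − 5.9)/2 = 5.25 m; q_3 = 0.58 × 0.29 × 5.25 = 0.8831 m³/s
w_4 = (22.0 − 13.0)/2 = 4.5 m; q_4 = 0.72 × 0.36 × 4.5 = 1.166 m³/s
w_5 = (26.0 − 16.4)/2 = 4.8 m; q_5 = 0.60 × 0.26 × 4.8 = 0.7488 m³/s
w_6 = (29.0 − 22.0)/2 = 3.5 m; q_6 = 0.51 × 0.15 × 3.5 = 0.2678 m³/s
w_7 = (29.0 − 26.0)/2 = 1.5 m; q_7 = 0.33 × 0.06 × 1.5 = 0.02970 m³/s
Q = Σ qᵢ = 3.479 m³/s
= 3.479 × 3600 = 12520 m³/h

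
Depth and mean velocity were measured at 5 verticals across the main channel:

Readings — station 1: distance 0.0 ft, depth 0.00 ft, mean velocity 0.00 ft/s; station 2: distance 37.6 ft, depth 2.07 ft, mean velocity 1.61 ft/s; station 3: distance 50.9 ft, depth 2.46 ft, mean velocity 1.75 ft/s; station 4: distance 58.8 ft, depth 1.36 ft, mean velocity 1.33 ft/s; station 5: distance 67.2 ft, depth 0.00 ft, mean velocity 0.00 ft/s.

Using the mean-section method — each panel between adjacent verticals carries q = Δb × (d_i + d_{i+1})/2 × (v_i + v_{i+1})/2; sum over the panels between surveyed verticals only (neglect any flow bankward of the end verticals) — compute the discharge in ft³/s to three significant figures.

109 ft³/s

Panel 1-2: Δb = 37.6 ft, d̄ = (0.00+2.07)/2 = 1.035, v̄ = (0.00+1.61)/2 = 0.805 → q = 37.6×1.035×0.805 = 31.33 ft³/s
Panel 2-3: Δb = 13.3 ft, d̄ = (2.07+2.46)/2 = 2.265, v̄ = (1.61+1.75)/2 = 1.68 → q = 13.3×2.265×1.68 = 50.61 ft³/s
Panel 3-4: Δb = 7.9 ft, d̄ = (2.46+1.36)/2 = 1.91, v̄ = (1.75+1.33)/2 = 1.54 → q = 7.9×1.91×1.54 = 23.24 ft³/s
Panel 4-5: Δb = 8.4 ft, d̄ = (1.36+0.00)/2 = 0.68, v̄ = (1.33+0.00)/2 = 0.665 → q = 8.4×0.68×0.665 = 3.798 ft³/s
Q = Σ q = 109.0 ft³/s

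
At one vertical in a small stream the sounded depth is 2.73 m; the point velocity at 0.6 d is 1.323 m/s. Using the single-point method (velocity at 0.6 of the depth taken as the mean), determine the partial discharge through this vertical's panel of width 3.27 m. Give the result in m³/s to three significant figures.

11.8 m³/s

v̄ = v₀.₆ = 1.323 m/s
q = v̄ × d × w = 1.323 × 2.73 × 3.27 = 11.81 m³/s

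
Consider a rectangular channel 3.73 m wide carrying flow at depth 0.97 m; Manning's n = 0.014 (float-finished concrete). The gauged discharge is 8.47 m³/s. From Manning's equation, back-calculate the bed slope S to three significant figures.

A = b·y = 3.73 × 0.97 = 3.618 m²
P = b + 2y = 3.73 + 2×0.97 = 5.670 m
R = A/P = 3.618/5.670 = 0.6381 m
S = (Q·n / (1·A·R^(2/3)))² = (8.47×0.014 / (1×3.618×0.7412))² = 0.001955

0.00196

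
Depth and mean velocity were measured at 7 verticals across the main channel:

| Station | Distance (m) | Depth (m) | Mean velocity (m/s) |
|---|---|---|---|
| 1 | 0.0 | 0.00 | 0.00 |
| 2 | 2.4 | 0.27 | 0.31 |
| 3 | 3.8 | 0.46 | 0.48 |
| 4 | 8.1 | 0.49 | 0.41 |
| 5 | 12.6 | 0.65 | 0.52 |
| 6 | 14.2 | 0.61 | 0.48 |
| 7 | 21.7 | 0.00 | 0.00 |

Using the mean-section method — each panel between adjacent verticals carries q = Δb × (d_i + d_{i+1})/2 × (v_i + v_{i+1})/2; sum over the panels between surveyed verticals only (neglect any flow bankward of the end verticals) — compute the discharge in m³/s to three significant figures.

3.41 m³/s

Panel 1-2: Δb = 2.4 m, d̄ = (0.00+0.27)/2 = 0.135, v̄ = (0.00+0.31)/2 = 0.155 → q = 2.4×0.135×0.155 = 0.05022 m³/s
Panel 2-3: Δb = 1.4 m, d̄ = (0.27+0.46)/2 = 0.365, v̄ = (0.31+0.48)/2 = 0.395 → q = 1.4×0.365×0.395 = 0.2018 m³/s
Panel 3-4: Δb = 4.3 m, d̄ = (0.46+0.49)/2 = 0.475, v̄ = (0.48+0.41)/2 = 0.445 → q = 4.3×0.475×0.445 = 0.9089 m³/s
Panel 4-5: Δb = 4.5 m, d̄ = (0.49+0.65)/2 = 0.57, v̄ = (0.41+0.52)/2 = 0.465 → q = 4.5×0.57×0.465 = 1.193 m³/s
Panel 5-6: Δb = 1.6 m, d̄ = (0.65+0.61)/2 = 0.63, v̄ = (0.52+0.48)/2 = 0.5 → q = 1.6×0.63×0.5 = 0.5040 m³/s
Panel 6-7: Δb = 7.5 m, d̄ = (0.61+0.00)/2 = 0.305, v̄ = (0.48+0.00)/2 = 0.24 → q = 7.5×0.305×0.24 = 0.5490 m³/s
Q = Σ q = 3.407 m³/s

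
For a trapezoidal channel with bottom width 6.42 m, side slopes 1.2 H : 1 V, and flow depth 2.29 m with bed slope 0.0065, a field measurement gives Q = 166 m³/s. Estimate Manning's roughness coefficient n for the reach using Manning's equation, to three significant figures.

0.0136

A = (b + z·y)·y = (6.42 + 1.2×2.29)×2.29 = 20.99 m²
P = b + 2y√(1+z²) = 6.42 + 2×2.29×√(1+1.2²) = 13.57 m
R = A/P = 20.99/13.57 = 1.547 m
n = (1/Q)·A·R^(2/3)·S^(1/2) = (1/166) × 20.99 × 1.337 × 0.08062 = 0.01364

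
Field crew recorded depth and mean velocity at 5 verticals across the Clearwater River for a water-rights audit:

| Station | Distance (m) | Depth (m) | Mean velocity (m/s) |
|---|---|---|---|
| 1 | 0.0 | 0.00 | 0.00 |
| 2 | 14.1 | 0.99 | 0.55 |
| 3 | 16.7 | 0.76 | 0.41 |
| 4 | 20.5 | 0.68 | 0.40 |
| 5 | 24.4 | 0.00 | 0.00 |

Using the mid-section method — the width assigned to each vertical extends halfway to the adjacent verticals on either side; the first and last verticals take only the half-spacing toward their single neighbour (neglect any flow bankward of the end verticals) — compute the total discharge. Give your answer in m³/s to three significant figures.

6.59 m³/s

w_2 = (16.7 − 0.0)/2 = 8.35 m; q_2 = 0.55 × 0.99 × 8.35 = 4.547 m³/s
w_3 = (20.5 − 14.1)/2 = 3.2 m; q_3 = 0.41 × 0.76 × 3.2 = 0.9971 m³/s
w_4 = (24.4 − 16.7)/2 = 3.85 m; q_4 = 0.40 × 0.68 × 3.85 = 1.047 m³/s
Stations 1, 5 contribute zero (depth or velocity is 0).
Q = Σ qᵢ = 6.591 m³/s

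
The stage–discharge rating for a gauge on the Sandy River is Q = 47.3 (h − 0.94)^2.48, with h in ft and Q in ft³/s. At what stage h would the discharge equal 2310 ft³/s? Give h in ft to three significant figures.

5.74 ft

h − h₀ = (Q/C)^(1/b) = (2310/47.3)^(1/2.48) = 4.797 ft
h = 0.94 + 4.797 = 5.737 ft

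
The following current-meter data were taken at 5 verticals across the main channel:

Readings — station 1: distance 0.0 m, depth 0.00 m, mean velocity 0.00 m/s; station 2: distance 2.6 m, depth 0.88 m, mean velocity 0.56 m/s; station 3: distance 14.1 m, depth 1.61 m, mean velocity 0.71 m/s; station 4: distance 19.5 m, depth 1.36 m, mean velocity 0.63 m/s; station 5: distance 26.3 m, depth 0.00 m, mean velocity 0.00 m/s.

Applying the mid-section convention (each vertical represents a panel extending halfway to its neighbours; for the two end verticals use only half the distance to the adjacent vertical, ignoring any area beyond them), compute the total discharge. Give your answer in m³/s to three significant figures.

18.4 m³/s

w_2 = (14.1 − 0.0)/2 = 7.05 m; q_2 = 0.56 × 0.88 × 7.05 = 3.474 m³/s
w_3 = (19.5 − 2.6)/2 = 8.45 m; q_3 = 0.71 × 1.61 × 8.45 = 9.659 m³/s
w_4 = (26.3 − 14.1)/2 = 6.1 m; q_4 = 0.63 × 1.36 × 6.1 = 5.226 m³/s
Stations 1, 5 contribute zero (depth or velocity is 0).
Q = Σ qᵢ = 18.36 m³/s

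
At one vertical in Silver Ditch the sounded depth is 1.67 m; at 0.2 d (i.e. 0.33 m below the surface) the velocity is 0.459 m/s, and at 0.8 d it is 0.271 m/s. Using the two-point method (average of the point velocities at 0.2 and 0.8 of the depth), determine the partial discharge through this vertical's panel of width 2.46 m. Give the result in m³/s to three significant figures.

1.50 m³/s

v̄ = (0.459 + 0.271) / 2 = 0.3650 m/s
q = v̄ × d × w = 0.3650 × 1.67 × 2.46 = 1.499 m³/s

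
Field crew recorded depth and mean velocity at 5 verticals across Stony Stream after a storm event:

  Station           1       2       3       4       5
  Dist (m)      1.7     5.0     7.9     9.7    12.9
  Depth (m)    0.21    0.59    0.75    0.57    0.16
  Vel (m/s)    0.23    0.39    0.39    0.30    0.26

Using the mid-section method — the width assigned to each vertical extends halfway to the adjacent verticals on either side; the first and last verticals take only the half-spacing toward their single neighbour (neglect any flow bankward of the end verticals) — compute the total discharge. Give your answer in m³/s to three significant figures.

1.97 m³/s

w_1 = (5.0 − 1.7)/2 = 1.65 m; q_1 = 0.23 × 0.21 × 1.65 = 0.07970 m³/s
w_2 = (7.9 − 1.7)/2 = 3.1 m; q_2 = 0.39 × 0.59 × 3.1 = 0.7133 m³/s
w_3 = (9.7 − 5.0)/2 = 2.35 m; q_3 = 0.39 × 0.75 × 2.35 = 0.6874 m³/s
w_4 = (12.9 − 7.9)/2 = 2.5 m; q_4 = 0.30 × 0.57 × 2.5 = 0.4275 m³/s
w_5 = (12.9 − 9.7)/2 = 1.6 m; q_5 = 0.26 × 0.16 × 1.6 = 0.06656 m³/s
Q = Σ qᵢ = 1.974 m³/s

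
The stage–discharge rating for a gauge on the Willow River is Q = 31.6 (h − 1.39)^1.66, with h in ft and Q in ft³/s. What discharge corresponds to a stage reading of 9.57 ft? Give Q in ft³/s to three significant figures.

Q = 31.6 × (9.57 − 1.39)^1.66 = 31.6 × 8.18^1.66 = 1035 ft³/s

1030 ft³/s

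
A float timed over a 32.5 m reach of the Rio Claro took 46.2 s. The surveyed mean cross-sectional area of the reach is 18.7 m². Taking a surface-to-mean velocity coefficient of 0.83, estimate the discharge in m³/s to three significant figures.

10.9 m³/s

v_surface = L / t̄ = 32.5 / 46.2 = 0.7035 m/s
v_mean = 0.83 × 0.7035 = 0.5839 m/s
Q = A × v_mean = 18.7 × 0.5839 = 10.92 m³/s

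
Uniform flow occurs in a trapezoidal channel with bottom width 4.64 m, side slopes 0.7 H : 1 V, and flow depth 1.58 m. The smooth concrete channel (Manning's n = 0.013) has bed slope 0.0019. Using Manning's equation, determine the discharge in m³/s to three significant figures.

A = (b + z·y)·y = (4.64 + 0.7×1.58)×1.58 = 9.079 m²
P = b + 2y√(1+z²) = 4.64 + 2×1.58×√(1+0.7²) = 8.497 m
R = A/P = 9.079/8.497 = 1.068 m
Q = (1/n)·A·R^(2/3)·S^(1/2) = (1/0.013) × 9.079 × 1.068^(2/3) × 0.0019^(1/2) = 31.81 m³/s

31.8 m³/s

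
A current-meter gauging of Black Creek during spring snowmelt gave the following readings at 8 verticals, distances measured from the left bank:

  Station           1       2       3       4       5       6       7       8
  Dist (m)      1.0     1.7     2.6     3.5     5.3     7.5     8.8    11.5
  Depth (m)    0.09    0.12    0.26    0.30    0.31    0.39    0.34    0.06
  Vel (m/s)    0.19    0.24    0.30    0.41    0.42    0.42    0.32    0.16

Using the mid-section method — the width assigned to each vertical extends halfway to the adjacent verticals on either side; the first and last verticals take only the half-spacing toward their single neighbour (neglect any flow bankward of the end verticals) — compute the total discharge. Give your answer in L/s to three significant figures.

1040 L/s

w_1 = (1.7 − 1.0)/2 = 0.35 m; q_1 = 0.19 × 0.09 × 0.35 = 0.005985 m³/s
w_2 = (2.6 − 1.0)/2 = 0.8 m; q_2 = 0.24 × 0.12 × 0.8 = 0.02304 m³/s
w_3 = (3.5 − 1.7)/2 = 0.9 m; q_3 = 0.30 × 0.26 × 0.9 = 0.07020 m³/s
w_4 = (5.3 − 2.6)/2 = 1.35 m; q_4 = 0.41 × 0.30 × 1.35 = 0.1661 m³/s
w_5 = (7.5 − 3.5)/2 = 2 m; q_5 = 0.42 × 0.31 × 2 = 0.2604 m³/s
w_6 = (8.8 − 5.3)/2 = 1.75 m; q_6 = 0.42 × 0.39 × 1.75 = 0.2867 m³/s
w_7 = (11.5 − 7.5)/2 = 2 m; q_7 = 0.32 × 0.34 × 2 = 0.2176 m³/s
w_8 = (11.5 − 8.8)/2 = 1.35 m; q_8 = 0.16 × 0.06 × 1.35 = 0.01296 m³/s
Q = Σ qᵢ = 1.043 m³/s
= 1.043 × 1000 = 1043 L/s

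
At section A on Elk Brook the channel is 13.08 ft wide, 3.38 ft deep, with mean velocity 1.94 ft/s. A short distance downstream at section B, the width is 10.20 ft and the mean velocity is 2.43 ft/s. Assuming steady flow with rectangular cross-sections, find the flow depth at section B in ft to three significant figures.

3.46 ft

Q = A₁V₁ = (13.08×3.38) × 1.94 = 85.77 ft³/s
d₂ = Q/(b₂ V₂) = 85.77/(10.20×2.43) = 3.460 ft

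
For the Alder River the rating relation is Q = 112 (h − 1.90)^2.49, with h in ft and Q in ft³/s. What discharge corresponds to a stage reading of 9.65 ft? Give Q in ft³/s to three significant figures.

Q = 112 × (9.65 − 1.90)^2.49 = 112 × 7.75^2.49 = 18350 ft³/s

18300 ft³/s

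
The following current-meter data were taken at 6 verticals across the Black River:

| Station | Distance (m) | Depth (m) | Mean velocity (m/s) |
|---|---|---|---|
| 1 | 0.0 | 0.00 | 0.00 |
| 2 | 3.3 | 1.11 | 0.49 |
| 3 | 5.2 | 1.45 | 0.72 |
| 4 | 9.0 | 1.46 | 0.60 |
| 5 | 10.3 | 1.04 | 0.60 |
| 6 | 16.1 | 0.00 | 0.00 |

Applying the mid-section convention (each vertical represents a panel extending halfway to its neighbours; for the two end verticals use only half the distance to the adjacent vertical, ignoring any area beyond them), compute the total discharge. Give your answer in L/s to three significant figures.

8840 L/s

w_2 = (5.2 − 0.0)/2 = 2.6 m; q_2 = 0.49 × 1.11 × 2.6 = 1.414 m³/s
w_3 = (9.0 − 3.3)/2 = 2.85 m; q_3 = 0.72 × 1.45 × 2.85 = 2.975 m³/s
w_4 = (10.3 − 5.2)/2 = 2.55 m; q_4 = 0.60 × 1.46 × 2.55 = 2.234 m³/s
w_5 = (16.1 − 9.0)/2 = 3.55 m; q_5 = 0.60 × 1.04 × 3.55 = 2.215 m³/s
Stations 1, 6 contribute zero (depth or velocity is 0).
Q = Σ qᵢ = 8.839 m³/s
= 8.839 × 1000 = 8839 L/s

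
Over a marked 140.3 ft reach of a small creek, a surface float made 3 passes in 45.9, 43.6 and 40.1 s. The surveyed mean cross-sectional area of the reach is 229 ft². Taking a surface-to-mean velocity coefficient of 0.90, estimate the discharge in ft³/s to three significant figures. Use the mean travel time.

669 ft³/s

t̄ = (45.9 + 43.6 + 40.1) / 3 = 43.2 s
v_surface = L / t̄ = 140.3 / 43.2 = 3.248 ft/s
v_mean = 0.90 × 3.248 = 2.923 ft/s
Q = A × v_mean = 229 × 2.923 = 669.3 ft³/s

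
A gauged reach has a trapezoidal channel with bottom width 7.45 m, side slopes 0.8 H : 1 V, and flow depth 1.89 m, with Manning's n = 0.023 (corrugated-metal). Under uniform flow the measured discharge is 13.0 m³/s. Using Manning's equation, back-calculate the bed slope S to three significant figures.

A = (b + z·y)·y = (7.45 + 0.8×1.89)×1.89 = 16.94 m²
P = b + 2y√(1+z²) = 7.45 + 2×1.89×√(1+0.8²) = 12.29 m
R = A/P = 16.94/12.29 = 1.378 m
S = (Q·n / (1·A·R^(2/3)))² = (13.0×0.023 / (1×16.94×1.238))² = 0.0002032

0.000203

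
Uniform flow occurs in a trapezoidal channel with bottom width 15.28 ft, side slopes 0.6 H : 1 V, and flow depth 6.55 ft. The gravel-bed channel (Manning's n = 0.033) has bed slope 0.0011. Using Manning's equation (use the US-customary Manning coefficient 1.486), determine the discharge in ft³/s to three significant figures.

483 ft³/s

A = (b + z·y)·y = (15.28 + 0.6×6.55)×6.55 = 125.8 ft²
P = b + 2y√(1+z²) = 15.28 + 2×6.55×√(1+0.6²) = 30.56 ft
R = A/P = 125.8/30.56 = 4.118 ft
Q = (1.486/n)·A·R^(2/3)·S^(1/2) = (1.486/0.033) × 125.8 × 4.118^(2/3) × 0.0011^(1/2) = 482.8 ft³/s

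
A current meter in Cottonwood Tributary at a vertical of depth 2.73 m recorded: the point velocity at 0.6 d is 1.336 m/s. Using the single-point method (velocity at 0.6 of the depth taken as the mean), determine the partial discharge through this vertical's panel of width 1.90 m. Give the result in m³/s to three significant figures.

6.93 m³/s

v̄ = v₀.₆ = 1.336 m/s
q = v̄ × d × w = 1.336 × 2.73 × 1.90 = 6.930 m³/s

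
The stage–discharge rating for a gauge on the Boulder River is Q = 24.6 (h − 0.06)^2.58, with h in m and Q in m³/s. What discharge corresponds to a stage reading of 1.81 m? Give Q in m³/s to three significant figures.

Q = 24.6 × (1.81 − 0.06)^2.58 = 24.6 × 1.75^2.58 = 104.2 m³/s

104 m³/s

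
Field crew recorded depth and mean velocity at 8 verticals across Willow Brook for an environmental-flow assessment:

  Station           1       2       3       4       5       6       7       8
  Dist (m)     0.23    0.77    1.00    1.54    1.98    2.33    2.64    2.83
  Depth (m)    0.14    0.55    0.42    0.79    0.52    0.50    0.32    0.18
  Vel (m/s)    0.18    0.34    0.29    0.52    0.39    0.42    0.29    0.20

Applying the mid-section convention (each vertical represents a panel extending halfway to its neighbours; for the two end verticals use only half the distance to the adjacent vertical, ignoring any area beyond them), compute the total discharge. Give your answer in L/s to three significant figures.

w_1 = (0.77 − 0.23)/2 = 0.27 m; q_1 = 0.18 × 0.14 × 0.27 = 0.006804 m³/s
w_2 = (1.00 − 0.23)/2 = 0.385 m; q_2 = 0.34 × 0.55 × 0.385 = 0.07200 m³/s
w_3 = (1.54 − 0.77)/2 = 0.385 m; q_3 = 0.29 × 0.42 × 0.385 = 0.04689 m³/s
w_4 = (1.98 − 1.00)/2 = 0.49 m; q_4 = 0.52 × 0.79 × 0.49 = 0.2013 m³/s
w_5 = (2.33 − 1.54)/2 = 0.395 m; q_5 = 0.39 × 0.52 × 0.395 = 0.08011 m³/s
w_6 = (2.64 − 1.98)/2 = 0.33 m; q_6 = 0.42 × 0.50 × 0.33 = 0.06930 m³/s
w_7 = (2.83 − 2.33)/2 = 0.25 m; q_7 = 0.29 × 0.32 × 0.25 = 0.02320 m³/s
w_8 = (2.83 − 2.64)/2 = 0.095 m; q_8 = 0.20 × 0.18 × 0.095 = 0.003420 m³/s
Q = Σ qᵢ = 0.5030 m³/s
= 0.5030 × 1000 = 503.0 L/s

503 L/s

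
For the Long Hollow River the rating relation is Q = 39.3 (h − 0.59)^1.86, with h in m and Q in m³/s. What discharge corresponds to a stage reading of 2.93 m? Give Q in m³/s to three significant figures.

Q = 39.3 × (2.93 − 0.59)^1.86 = 39.3 × 2.34^1.86 = 191.0 m³/s

191 m³/s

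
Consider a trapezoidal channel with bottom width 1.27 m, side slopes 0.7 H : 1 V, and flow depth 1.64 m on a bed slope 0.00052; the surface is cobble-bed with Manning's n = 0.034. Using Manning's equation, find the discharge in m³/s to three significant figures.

A = (b + z·y)·y = (1.27 + 0.7×1.64)×1.64 = 3.966 m²
P = b + 2y√(1+z²) = 1.27 + 2×1.64×√(1+0.7²) = 5.274 m
R = A/P = 3.966/5.274 = 0.7519 m
Q = (1/n)·A·R^(2/3)·S^(1/2) = (1/0.034) × 3.966 × 0.7519^(2/3) × 0.00052^(1/2) = 2.199 m³/s

2.20 m³/s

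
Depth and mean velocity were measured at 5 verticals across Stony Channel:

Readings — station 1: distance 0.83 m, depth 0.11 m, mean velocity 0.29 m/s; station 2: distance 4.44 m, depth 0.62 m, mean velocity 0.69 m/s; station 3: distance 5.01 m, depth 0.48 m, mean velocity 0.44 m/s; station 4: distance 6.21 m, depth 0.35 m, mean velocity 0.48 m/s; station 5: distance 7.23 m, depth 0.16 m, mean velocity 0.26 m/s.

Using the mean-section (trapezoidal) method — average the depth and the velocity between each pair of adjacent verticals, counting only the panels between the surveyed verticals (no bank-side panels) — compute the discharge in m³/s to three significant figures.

1.15 m³/s

Panel 1-2: Δb = 3.61 m, d̄ = (0.11+0.62)/2 = 0.365, v̄ = (0.29+0.69)/2 = 0.49 → q = 3.61×0.365×0.49 = 0.6456 m³/s
Panel 2-3: Δb = 0.57 m, d̄ = (0.62+0.48)/2 = 0.55, v̄ = (0.69+0.44)/2 = 0.565 → q = 0.57×0.55×0.565 = 0.1771 m³/s
Panel 3-4: Δb = 1.2 m, d̄ = (0.48+0.35)/2 = 0.415, v̄ = (0.44+0.48)/2 = 0.46 → q = 1.2×0.415×0.46 = 0.2291 m³/s
Panel 4-5: Δb = 1.02 m, d̄ = (0.35+0.16)/2 = 0.255, v̄ = (0.48+0.26)/2 = 0.37 → q = 1.02×0.255×0.37 = 0.09624 m³/s
Q = Σ q = 1.148 m³/s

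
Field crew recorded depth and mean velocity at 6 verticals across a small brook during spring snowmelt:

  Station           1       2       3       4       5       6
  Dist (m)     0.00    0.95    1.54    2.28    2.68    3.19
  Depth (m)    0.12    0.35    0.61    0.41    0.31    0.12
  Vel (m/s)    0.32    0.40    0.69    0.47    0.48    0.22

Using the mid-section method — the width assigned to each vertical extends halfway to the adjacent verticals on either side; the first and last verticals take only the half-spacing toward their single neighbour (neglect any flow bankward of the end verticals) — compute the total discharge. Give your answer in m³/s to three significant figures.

w_1 = (0.95 − 0.00)/2 = 0.475 m; q_1 = 0.32 × 0.12 × 0.475 = 0.01824 m³/s
w_2 = (1.54 − 0.00)/2 = 0.77 m; q_2 = 0.40 × 0.35 × 0.77 = 0.1078 m³/s
w_3 = (2.28 − 0.95)/2 = 0.665 m; q_3 = 0.69 × 0.61 × 0.665 = 0.2799 m³/s
w_4 = (2.68 − 1.54)/2 = 0.57 m; q_4 = 0.47 × 0.41 × 0.57 = 0.1098 m³/s
w_5 = (3.19 − 2.28)/2 = 0.455 m; q_5 = 0.48 × 0.31 × 0.455 = 0.06770 m³/s
w_6 = (3.19 − 2.68)/2 = 0.255 m; q_6 = 0.22 × 0.12 × 0.255 = 0.006732 m³/s
Q = Σ qᵢ = 0.5902 m³/s

0.590 m³/s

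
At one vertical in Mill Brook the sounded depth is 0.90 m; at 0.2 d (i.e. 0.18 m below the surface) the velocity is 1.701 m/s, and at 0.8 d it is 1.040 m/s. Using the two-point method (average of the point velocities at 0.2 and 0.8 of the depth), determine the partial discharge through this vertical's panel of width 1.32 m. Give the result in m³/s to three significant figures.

v̄ = (1.701 + 1.040) / 2 = 1.371 m/s
q = v̄ × d × w = 1.371 × 0.90 × 1.32 = 1.628 m³/s

1.63 m³/s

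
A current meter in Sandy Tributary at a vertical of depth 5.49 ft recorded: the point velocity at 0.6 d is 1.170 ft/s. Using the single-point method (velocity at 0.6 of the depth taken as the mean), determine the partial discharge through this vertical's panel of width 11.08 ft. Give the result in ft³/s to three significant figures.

71.2 ft³/s

v̄ = v₀.₆ = 1.170 ft/s
q = v̄ × d × w = 1.170 × 5.49 × 11.08 = 71.17 ft³/s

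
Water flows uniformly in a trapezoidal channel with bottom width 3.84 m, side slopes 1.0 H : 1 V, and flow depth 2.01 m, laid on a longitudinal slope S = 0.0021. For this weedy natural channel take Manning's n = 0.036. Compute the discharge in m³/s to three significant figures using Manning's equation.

A = (b + z·y)·y = (3.84 + 1.0×2.01)×2.01 = 11.76 m²
P = b + 2y√(1+z²) = 3.84 + 2×2.01×√(1+1.0²) = 9.525 m
R = A/P = 11.76/9.525 = 1.234 m
Q = (1/n)·A·R^(2/3)·S^(1/2) = (1/0.036) × 11.76 × 1.234^(2/3) × 0.0021^(1/2) = 17.22 m³/s

17.2 m³/s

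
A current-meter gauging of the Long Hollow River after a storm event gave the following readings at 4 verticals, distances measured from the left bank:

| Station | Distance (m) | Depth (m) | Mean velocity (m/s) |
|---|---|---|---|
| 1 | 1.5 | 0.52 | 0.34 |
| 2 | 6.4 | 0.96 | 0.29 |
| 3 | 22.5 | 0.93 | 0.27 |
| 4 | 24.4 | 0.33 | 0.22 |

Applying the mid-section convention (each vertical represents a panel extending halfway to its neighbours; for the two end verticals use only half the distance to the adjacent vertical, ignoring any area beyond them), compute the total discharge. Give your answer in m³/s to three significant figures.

w_1 = (6.4 − 1.5)/2 = 2.45 m; q_1 = 0.34 × 0.52 × 2.45 = 0.4332 m³/s
w_2 = (22.5 − 1.5)/2 = 10.5 m; q_2 = 0.29 × 0.96 × 10.5 = 2.923 m³/s
w_3 = (24.4 − 6.4)/2 = 9 m; q_3 = 0.27 × 0.93 × 9 = 2.260 m³/s
w_4 = (24.4 − 22.5)/2 = 0.95 m; q_4 = 0.22 × 0.33 × 0.95 = 0.06897 m³/s
Q = Σ qᵢ = 5.685 m³/s

5.69 m³/s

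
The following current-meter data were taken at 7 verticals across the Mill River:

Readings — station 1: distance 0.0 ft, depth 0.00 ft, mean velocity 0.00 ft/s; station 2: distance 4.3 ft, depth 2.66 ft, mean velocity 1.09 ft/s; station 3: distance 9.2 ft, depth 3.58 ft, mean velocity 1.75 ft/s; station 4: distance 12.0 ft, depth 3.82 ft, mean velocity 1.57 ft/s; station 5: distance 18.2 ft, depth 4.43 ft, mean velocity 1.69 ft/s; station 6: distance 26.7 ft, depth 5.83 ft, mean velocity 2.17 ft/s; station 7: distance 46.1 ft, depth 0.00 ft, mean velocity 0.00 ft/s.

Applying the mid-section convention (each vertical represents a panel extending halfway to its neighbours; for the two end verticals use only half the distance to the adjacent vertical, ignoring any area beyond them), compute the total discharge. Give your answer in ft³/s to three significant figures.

w_2 = (9.2 − 0.0)/2 = 4.6 ft; q_2 = 1.09 × 2.66 × 4.6 = 13.34 ft³/s
w_3 = (12.0 − 4.3)/2 = 3.85 ft; q_3 = 1.75 × 3.58 × 3.85 = 24.12 ft³/s
w_4 = (18.2 − 9.2)/2 = 4.5 ft; q_4 = 1.57 × 3.82 × 4.5 = 26.99 ft³/s
w_5 = (26.7 − 12.0)/2 = 7.35 ft; q_5 = 1.69 × 4.43 × 7.35 = 55.03 ft³/s
w_6 = (46.1 − 18.2)/2 = 13.95 ft; q_6 = 2.17 × 5.83 × 13.95 = 176.5 ft³/s
Stations 1, 7 contribute zero (depth or velocity is 0).
Q = Σ qᵢ = 296.0 ft³/s

296 ft³/s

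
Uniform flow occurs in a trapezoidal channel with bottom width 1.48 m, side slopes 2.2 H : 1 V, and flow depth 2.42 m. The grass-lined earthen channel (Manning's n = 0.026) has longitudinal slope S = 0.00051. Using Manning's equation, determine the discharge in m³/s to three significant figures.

16.6 m³/s

A = (b + z·y)·y = (1.48 + 2.2×2.42)×2.42 = 16.47 m²
P = b + 2y√(1+z²) = 1.48 + 2×2.42×√(1+2.2²) = 13.18 m
R = A/P = 16.47/13.18 = 1.250 m
Q = (1/n)·A·R^(2/3)·S^(1/2) = (1/0.026) × 16.47 × 1.250^(2/3) × 0.00051^(1/2) = 16.59 m³/s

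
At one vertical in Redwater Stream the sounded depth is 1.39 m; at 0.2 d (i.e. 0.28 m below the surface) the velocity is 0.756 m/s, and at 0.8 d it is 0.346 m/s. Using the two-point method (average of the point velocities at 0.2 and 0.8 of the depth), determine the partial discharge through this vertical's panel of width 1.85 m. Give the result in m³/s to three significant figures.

1.42 m³/s

v̄ = (0.756 + 0.346) / 2 = 0.5510 m/s
q = v̄ × d × w = 0.5510 × 1.39 × 1.85 = 1.417 m³/s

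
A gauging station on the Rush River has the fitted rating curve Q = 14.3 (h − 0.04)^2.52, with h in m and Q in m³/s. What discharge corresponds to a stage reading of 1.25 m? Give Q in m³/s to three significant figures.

Q = 14.3 × (1.25 − 0.04)^2.52 = 14.3 × 1.21^2.52 = 23.12 m³/s

23.1 m³/s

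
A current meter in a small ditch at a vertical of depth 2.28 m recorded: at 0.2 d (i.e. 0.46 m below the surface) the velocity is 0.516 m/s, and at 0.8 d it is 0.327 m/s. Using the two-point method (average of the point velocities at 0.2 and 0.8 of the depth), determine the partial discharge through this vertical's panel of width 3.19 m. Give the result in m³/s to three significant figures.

3.07 m³/s

v̄ = (0.516 + 0.327) / 2 = 0.4215 m/s
q = v̄ × d × w = 0.4215 × 2.28 × 3.19 = 3.066 m³/s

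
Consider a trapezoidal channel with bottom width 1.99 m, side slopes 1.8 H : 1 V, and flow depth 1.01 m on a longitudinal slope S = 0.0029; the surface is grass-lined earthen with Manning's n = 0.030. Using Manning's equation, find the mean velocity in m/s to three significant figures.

1.31 m/s

A = (b + z·y)·y = (1.99 + 1.8×1.01)×1.01 = 3.846 m²
P = b + 2y√(1+z²) = 1.99 + 2×1.01×√(1+1.8²) = 6.149 m
R = A/P = 3.846/6.149 = 0.6254 m
Q = (1/n)·A·R^(2/3)·S^(1/2) = (1/0.030) × 3.846 × 0.6254^(2/3) × 0.0029^(1/2) = 5.049 m³/s
V = Q/A = 5.049/3.846 = 1.313 m/s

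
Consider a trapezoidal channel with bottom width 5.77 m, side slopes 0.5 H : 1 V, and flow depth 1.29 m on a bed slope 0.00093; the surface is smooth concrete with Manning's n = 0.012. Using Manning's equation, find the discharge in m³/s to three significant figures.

20.4 m³/s

A = (b + z·y)·y = (5.77 + 0.5×1.29)×1.29 = 8.275 m²
P = b + 2y√(1+z²) = 5.77 + 2×1.29×√(1+0.5²) = 8.655 m
R = A/P = 8.275/8.655 = 0.9562 m
Q = (1/n)·A·R^(2/3)·S^(1/2) = (1/0.012) × 8.275 × 0.9562^(2/3) × 0.00093^(1/2) = 20.41 m³/s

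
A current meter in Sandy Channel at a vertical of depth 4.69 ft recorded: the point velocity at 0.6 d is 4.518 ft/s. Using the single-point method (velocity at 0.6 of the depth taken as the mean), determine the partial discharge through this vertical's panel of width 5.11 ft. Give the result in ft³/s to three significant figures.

108 ft³/s

v̄ = v₀.₆ = 4.518 ft/s
q = v̄ × d × w = 4.518 × 4.69 × 5.11 = 108.3 ft³/s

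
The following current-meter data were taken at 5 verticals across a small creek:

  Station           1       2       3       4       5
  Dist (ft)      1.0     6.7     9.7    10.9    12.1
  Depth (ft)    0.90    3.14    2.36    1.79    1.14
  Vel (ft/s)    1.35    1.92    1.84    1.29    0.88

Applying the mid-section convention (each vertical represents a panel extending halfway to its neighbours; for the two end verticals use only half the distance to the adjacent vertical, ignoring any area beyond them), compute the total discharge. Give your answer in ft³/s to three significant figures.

w_1 = (6.7 − 1.0)/2 = 2.85 ft; q_1 = 1.35 × 0.90 × 2.85 = 3.463 ft³/s
w_2 = (9.7 − 1.0)/2 = 4.35 ft; q_2 = 1.92 × 3.14 × 4.35 = 26.23 ft³/s
w_3 = (10.9 − 6.7)/2 = 2.1 ft; q_3 = 1.84 × 2.36 × 2.1 = 9.119 ft³/s
w_4 = (12.1 − 9.7)/2 = 1.2 ft; q_4 = 1.29 × 1.79 × 1.2 = 2.771 ft³/s
w_5 = (12.1 − 10.9)/2 = 0.6 ft; q_5 = 0.88 × 1.14 × 0.6 = 0.6019 ft³/s
Q = Σ qᵢ = 42.18 ft³/s

42.2 ft³/s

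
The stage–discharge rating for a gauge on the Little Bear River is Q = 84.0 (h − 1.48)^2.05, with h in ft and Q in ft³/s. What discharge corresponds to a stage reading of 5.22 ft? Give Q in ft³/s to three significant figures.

Q = 84.0 × (5.22 − 1.48)^2.05 = 84.0 × 3.74^2.05 = 1255 ft³/s

1260 ft³/s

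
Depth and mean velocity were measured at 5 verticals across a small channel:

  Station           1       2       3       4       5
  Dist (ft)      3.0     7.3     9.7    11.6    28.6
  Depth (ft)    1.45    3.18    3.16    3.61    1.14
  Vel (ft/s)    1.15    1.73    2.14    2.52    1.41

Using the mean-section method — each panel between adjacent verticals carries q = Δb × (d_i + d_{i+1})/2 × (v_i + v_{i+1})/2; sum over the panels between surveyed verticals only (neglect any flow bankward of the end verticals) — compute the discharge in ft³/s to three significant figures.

123 ft³/s

Panel 1-2: Δb = 4.3 ft, d̄ = (1.45+3.18)/2 = 2.315, v̄ = (1.15+1.73)/2 = 1.44 → q = 4.3×2.315×1.44 = 14.33 ft³/s
Panel 2-3: Δb = 2.4 ft, d̄ = (3.18+3.16)/2 = 3.17, v̄ = (1.73+2.14)/2 = 1.935 → q = 2.4×3.17×1.935 = 14.72 ft³/s
Panel 3-4: Δb = 1.9 ft, d̄ = (3.16+3.61)/2 = 3.385, v̄ = (2.14+2.52)/2 = 2.33 → q = 1.9×3.385×2.33 = 14.99 ft³/s
Panel 4-5: Δb = 17 ft, d̄ = (3.61+1.14)/2 = 2.375, v̄ = (2.52+1.41)/2 = 1.965 → q = 17×2.375×1.965 = 79.34 ft³/s
Q = Σ q = 123.4 ft³/s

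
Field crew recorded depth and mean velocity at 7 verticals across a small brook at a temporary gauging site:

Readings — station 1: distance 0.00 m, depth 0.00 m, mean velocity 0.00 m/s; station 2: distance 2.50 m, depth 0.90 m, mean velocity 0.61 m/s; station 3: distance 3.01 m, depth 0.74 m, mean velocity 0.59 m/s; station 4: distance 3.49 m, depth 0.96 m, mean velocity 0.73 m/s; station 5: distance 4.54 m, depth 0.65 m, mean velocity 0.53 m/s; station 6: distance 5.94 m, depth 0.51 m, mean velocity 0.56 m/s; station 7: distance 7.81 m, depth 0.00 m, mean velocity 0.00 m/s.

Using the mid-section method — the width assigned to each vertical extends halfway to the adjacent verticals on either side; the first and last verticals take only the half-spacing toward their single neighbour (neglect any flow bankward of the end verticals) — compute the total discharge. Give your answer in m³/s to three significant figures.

w_2 = (3.01 − 0.00)/2 = 1.505 m; q_2 = 0.61 × 0.90 × 1.505 = 0.8262 m³/s
w_3 = (3.49 − 2.50)/2 = 0.495 m; q_3 = 0.59 × 0.74 × 0.495 = 0.2161 m³/s
w_4 = (4.54 − 3.01)/2 = 0.765 m; q_4 = 0.73 × 0.96 × 0.765 = 0.5361 m³/s
w_5 = (5.94 − 3.49)/2 = 1.225 m; q_5 = 0.53 × 0.65 × 1.225 = 0.4220 m³/s
w_6 = (7.81 − 4.54)/2 = 1.635 m; q_6 = 0.56 × 0.51 × 1.635 = 0.4670 m³/s
Stations 1, 7 contribute zero (depth or velocity is 0).
Q = Σ qᵢ = 2.467 m³/s

2.47 m³/s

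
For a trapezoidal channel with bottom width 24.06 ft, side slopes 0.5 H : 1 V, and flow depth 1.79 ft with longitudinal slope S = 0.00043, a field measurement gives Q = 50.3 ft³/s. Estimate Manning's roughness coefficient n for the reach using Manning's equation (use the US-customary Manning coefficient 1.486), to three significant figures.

A = (b + z·y)·y = (24.06 + 0.5×1.79)×1.79 = 44.67 ft²
P = b + 2y√(1+z²) = 24.06 + 2×1.79×√(1+0.5²) = 28.06 ft
R = A/P = 44.67/28.06 = 1.592 ft
n = (1.486/Q)·A·R^(2/3)·S^(1/2) = (1.486/50.3) × 44.67 × 1.363 × 0.02074 = 0.03731

0.0373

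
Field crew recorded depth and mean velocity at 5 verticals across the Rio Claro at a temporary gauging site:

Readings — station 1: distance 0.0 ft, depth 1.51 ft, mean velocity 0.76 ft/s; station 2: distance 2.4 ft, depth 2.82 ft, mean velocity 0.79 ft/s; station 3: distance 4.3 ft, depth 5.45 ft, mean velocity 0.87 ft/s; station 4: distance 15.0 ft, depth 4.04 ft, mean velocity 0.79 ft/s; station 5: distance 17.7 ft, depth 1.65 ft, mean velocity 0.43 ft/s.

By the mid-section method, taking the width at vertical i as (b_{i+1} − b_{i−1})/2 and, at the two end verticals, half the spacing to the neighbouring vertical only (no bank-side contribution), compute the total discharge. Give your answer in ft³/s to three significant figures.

58.4 ft³/s

w_1 = (2.4 − 0.0)/2 = 1.2 ft; q_1 = 0.76 × 1.51 × 1.2 = 1.377 ft³/s
w_2 = (4.3 − 0.0)/2 = 2.15 ft; q_2 = 0.79 × 2.82 × 2.15 = 4.790 ft³/s
w_3 = (15.0 − 2.4)/2 = 6.3 ft; q_3 = 0.87 × 5.45 × 6.3 = 29.87 ft³/s
w_4 = (17.7 − 4.3)/2 = 6.7 ft; q_4 = 0.79 × 4.04 × 6.7 = 21.38 ft³/s
w_5 = (17.7 − 15.0)/2 = 1.35 ft; q_5 = 0.43 × 1.65 × 1.35 = 0.9578 ft³/s
Q = Σ qᵢ = 58.38 ft³/s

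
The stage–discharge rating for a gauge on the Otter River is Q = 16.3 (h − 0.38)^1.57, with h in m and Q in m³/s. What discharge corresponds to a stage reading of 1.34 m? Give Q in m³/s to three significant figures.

Q = 16.3 × (1.34 − 0.38)^1.57 = 16.3 × 0.96^1.57 = 15.29 m³/s

15.3 m³/s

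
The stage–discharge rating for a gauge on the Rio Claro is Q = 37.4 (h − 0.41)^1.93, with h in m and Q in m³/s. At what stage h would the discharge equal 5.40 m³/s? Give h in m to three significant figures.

0.777 m

h − h₀ = (Q/C)^(1/b) = (5.40/37.4)^(1/1.93) = 0.3669 m
h = 0.41 + 0.3669 = 0.7769 m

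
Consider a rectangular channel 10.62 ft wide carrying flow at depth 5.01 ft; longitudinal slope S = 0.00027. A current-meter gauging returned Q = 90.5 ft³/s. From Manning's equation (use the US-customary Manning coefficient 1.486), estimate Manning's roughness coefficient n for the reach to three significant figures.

A = b·y = 10.62 × 5.01 = 53.21 ft²
P = b + 2y = 10.62 + 2×5.01 = 20.64 ft
R = A/P = 53.21/20.64 = 2.578 ft
n = (1.486/Q)·A·R^(2/3)·S^(1/2) = (1.486/90.5) × 53.21 × 1.880 × 0.01643 = 0.02699

0.0270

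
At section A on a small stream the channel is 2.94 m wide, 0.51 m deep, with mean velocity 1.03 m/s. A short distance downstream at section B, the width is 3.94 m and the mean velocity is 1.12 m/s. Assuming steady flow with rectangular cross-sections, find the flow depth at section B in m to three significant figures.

Q = A₁V₁ = (2.94×0.51) × 1.03 = 1.544 m³/s
d₂ = Q/(b₂ V₂) = 1.544/(3.94×1.12) = 0.3500 m

0.350 m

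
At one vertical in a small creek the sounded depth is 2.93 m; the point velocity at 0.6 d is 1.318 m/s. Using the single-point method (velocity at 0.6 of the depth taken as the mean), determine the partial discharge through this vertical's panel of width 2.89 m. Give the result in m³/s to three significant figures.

v̄ = v₀.₆ = 1.318 m/s
q = v̄ × d × w = 1.318 × 2.93 × 2.89 = 11.16 m³/s

11.2 m³/s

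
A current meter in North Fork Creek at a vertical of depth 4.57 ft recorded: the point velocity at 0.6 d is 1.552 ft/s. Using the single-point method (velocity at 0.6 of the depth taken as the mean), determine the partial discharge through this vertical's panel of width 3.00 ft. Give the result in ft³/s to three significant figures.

v̄ = v₀.₆ = 1.552 ft/s
q = v̄ × d × w = 1.552 × 4.57 × 3.00 = 21.28 ft³/s

21.3 ft³/s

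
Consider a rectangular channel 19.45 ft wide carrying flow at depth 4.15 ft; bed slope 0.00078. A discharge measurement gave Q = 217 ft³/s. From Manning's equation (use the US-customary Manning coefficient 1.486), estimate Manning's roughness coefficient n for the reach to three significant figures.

0.0315

A = b·y = 19.45 × 4.15 = 80.72 ft²
P = b + 2y = 19.45 + 2×4.15 = 27.75 ft
R = A/P = 80.72/27.75 = 2.909 ft
n = (1.486/Q)·A·R^(2/3)·S^(1/2) = (1.486/217) × 80.72 × 2.038 × 0.02793 = 0.03146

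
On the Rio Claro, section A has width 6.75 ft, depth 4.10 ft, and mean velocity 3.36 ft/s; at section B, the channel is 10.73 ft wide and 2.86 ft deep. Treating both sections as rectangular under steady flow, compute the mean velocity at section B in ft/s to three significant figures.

3.03 ft/s

Q = A₁V₁ = (6.75×4.10) × 3.36 = 92.99 ft³/s
A₂ = 10.73 × 2.86 = 30.69 ft²
V₂ = Q/A₂ = 92.99/30.69 = 3.030 ft/s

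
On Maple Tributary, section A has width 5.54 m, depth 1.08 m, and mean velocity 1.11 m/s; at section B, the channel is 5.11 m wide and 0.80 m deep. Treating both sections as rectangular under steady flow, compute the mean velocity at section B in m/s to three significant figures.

Q = A₁V₁ = (5.54×1.08) × 1.11 = 6.641 m³/s
A₂ = 5.11 × 0.80 = 4.088 m²
V₂ = Q/A₂ = 6.641/4.088 = 1.625 m/s

1.62 m/s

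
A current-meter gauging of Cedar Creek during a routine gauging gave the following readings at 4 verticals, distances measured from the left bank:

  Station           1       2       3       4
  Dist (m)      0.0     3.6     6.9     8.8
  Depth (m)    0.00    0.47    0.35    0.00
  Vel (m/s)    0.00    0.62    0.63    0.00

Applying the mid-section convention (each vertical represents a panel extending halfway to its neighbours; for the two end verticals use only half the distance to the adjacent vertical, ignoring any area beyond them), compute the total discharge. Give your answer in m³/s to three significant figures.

1.58 m³/s

w_2 = (6.9 − 0.0)/2 = 3.45 m; q_2 = 0.62 × 0.47 × 3.45 = 1.005 m³/s
w_3 = (8.8 − 3.6)/2 = 2.6 m; q_3 = 0.63 × 0.35 × 2.6 = 0.5733 m³/s
Stations 1, 4 contribute zero (depth or velocity is 0).
Q = Σ qᵢ = 1.579 m³/s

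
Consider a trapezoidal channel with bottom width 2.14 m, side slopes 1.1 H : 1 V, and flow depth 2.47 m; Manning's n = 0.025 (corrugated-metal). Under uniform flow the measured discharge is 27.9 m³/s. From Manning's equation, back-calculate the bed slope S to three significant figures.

A = (b + z·y)·y = (2.14 + 1.1×2.47)×2.47 = 12.00 m²
P = b + 2y√(1+z²) = 2.14 + 2×2.47×√(1+1.1²) = 9.484 m
R = A/P = 12.00/9.484 = 1.265 m
S = (Q·n / (1·A·R^(2/3)))² = (27.9×0.025 / (1×12.00×1.170))² = 0.002471

0.00247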